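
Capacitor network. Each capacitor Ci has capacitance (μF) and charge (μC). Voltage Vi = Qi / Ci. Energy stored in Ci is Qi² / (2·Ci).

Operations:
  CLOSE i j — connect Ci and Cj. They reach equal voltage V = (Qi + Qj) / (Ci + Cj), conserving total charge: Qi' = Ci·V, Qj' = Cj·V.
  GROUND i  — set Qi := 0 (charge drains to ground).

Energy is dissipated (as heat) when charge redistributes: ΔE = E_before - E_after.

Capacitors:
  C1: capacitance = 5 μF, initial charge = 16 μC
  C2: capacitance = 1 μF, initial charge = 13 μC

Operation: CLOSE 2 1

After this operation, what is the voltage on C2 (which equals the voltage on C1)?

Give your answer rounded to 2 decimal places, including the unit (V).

Answer: 4.83 V

Derivation:
Initial: C1(5μF, Q=16μC, V=3.20V), C2(1μF, Q=13μC, V=13.00V)
Op 1: CLOSE 2-1: Q_total=29.00, C_total=6.00, V=4.83; Q2=4.83, Q1=24.17; dissipated=40.017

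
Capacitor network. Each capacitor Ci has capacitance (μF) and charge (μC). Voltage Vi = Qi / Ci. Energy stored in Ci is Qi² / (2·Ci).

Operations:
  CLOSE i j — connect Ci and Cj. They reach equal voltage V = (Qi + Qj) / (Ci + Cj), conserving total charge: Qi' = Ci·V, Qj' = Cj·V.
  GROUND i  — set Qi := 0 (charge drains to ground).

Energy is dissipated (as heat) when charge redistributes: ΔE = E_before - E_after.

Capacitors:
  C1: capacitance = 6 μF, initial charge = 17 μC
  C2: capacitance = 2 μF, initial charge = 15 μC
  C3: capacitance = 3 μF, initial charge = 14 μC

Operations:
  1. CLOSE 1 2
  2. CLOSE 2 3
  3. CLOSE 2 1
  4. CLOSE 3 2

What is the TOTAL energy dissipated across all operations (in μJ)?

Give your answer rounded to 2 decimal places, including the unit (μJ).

Initial: C1(6μF, Q=17μC, V=2.83V), C2(2μF, Q=15μC, V=7.50V), C3(3μF, Q=14μC, V=4.67V)
Op 1: CLOSE 1-2: Q_total=32.00, C_total=8.00, V=4.00; Q1=24.00, Q2=8.00; dissipated=16.333
Op 2: CLOSE 2-3: Q_total=22.00, C_total=5.00, V=4.40; Q2=8.80, Q3=13.20; dissipated=0.267
Op 3: CLOSE 2-1: Q_total=32.80, C_total=8.00, V=4.10; Q2=8.20, Q1=24.60; dissipated=0.120
Op 4: CLOSE 3-2: Q_total=21.40, C_total=5.00, V=4.28; Q3=12.84, Q2=8.56; dissipated=0.054
Total dissipated: 16.774 μJ

Answer: 16.77 μJ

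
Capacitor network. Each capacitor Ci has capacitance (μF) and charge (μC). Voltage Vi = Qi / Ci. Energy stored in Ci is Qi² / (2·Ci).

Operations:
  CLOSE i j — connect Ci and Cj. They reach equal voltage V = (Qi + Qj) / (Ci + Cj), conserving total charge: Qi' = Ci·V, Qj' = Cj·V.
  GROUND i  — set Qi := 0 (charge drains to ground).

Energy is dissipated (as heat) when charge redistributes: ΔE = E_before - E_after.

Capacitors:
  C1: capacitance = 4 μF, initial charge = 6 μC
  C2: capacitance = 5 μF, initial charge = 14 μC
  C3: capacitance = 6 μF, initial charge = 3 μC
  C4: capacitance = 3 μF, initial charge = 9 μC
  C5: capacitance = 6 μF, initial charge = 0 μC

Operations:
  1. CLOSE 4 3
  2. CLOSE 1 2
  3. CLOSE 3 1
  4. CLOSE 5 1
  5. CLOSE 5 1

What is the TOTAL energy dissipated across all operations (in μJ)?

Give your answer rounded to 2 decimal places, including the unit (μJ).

Initial: C1(4μF, Q=6μC, V=1.50V), C2(5μF, Q=14μC, V=2.80V), C3(6μF, Q=3μC, V=0.50V), C4(3μF, Q=9μC, V=3.00V), C5(6μF, Q=0μC, V=0.00V)
Op 1: CLOSE 4-3: Q_total=12.00, C_total=9.00, V=1.33; Q4=4.00, Q3=8.00; dissipated=6.250
Op 2: CLOSE 1-2: Q_total=20.00, C_total=9.00, V=2.22; Q1=8.89, Q2=11.11; dissipated=1.878
Op 3: CLOSE 3-1: Q_total=16.89, C_total=10.00, V=1.69; Q3=10.13, Q1=6.76; dissipated=0.948
Op 4: CLOSE 5-1: Q_total=6.76, C_total=10.00, V=0.68; Q5=4.05, Q1=2.70; dissipated=3.423
Op 5: CLOSE 5-1: Q_total=6.76, C_total=10.00, V=0.68; Q5=4.05, Q1=2.70; dissipated=0.000
Total dissipated: 12.499 μJ

Answer: 12.50 μJ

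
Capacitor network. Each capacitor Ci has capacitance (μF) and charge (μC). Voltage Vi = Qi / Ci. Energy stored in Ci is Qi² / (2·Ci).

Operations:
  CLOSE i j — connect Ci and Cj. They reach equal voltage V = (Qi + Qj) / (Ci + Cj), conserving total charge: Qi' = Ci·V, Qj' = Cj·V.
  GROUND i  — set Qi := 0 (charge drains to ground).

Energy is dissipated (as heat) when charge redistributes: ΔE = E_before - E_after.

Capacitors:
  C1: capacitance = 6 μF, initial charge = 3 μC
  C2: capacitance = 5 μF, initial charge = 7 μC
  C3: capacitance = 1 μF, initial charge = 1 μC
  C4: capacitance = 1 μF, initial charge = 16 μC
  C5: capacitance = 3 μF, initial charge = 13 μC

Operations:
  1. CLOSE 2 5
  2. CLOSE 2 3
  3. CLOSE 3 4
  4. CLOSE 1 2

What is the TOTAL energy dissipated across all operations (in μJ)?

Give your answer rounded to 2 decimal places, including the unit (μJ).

Answer: 60.45 μJ

Derivation:
Initial: C1(6μF, Q=3μC, V=0.50V), C2(5μF, Q=7μC, V=1.40V), C3(1μF, Q=1μC, V=1.00V), C4(1μF, Q=16μC, V=16.00V), C5(3μF, Q=13μC, V=4.33V)
Op 1: CLOSE 2-5: Q_total=20.00, C_total=8.00, V=2.50; Q2=12.50, Q5=7.50; dissipated=8.067
Op 2: CLOSE 2-3: Q_total=13.50, C_total=6.00, V=2.25; Q2=11.25, Q3=2.25; dissipated=0.938
Op 3: CLOSE 3-4: Q_total=18.25, C_total=2.00, V=9.12; Q3=9.12, Q4=9.12; dissipated=47.266
Op 4: CLOSE 1-2: Q_total=14.25, C_total=11.00, V=1.30; Q1=7.77, Q2=6.48; dissipated=4.176
Total dissipated: 60.446 μJ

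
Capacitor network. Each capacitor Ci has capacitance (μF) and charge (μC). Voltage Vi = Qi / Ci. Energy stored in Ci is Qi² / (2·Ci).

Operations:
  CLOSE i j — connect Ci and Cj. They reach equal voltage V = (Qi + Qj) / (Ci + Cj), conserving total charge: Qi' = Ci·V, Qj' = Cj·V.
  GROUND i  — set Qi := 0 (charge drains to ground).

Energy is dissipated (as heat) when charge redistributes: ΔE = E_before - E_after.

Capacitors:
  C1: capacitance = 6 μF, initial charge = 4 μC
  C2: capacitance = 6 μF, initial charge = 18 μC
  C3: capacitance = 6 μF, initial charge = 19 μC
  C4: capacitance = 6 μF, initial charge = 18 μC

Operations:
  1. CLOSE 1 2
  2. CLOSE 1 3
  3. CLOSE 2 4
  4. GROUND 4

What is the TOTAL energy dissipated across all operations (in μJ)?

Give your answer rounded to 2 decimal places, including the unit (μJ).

Initial: C1(6μF, Q=4μC, V=0.67V), C2(6μF, Q=18μC, V=3.00V), C3(6μF, Q=19μC, V=3.17V), C4(6μF, Q=18μC, V=3.00V)
Op 1: CLOSE 1-2: Q_total=22.00, C_total=12.00, V=1.83; Q1=11.00, Q2=11.00; dissipated=8.167
Op 2: CLOSE 1-3: Q_total=30.00, C_total=12.00, V=2.50; Q1=15.00, Q3=15.00; dissipated=2.667
Op 3: CLOSE 2-4: Q_total=29.00, C_total=12.00, V=2.42; Q2=14.50, Q4=14.50; dissipated=2.042
Op 4: GROUND 4: Q4=0; energy lost=17.521
Total dissipated: 30.396 μJ

Answer: 30.40 μJ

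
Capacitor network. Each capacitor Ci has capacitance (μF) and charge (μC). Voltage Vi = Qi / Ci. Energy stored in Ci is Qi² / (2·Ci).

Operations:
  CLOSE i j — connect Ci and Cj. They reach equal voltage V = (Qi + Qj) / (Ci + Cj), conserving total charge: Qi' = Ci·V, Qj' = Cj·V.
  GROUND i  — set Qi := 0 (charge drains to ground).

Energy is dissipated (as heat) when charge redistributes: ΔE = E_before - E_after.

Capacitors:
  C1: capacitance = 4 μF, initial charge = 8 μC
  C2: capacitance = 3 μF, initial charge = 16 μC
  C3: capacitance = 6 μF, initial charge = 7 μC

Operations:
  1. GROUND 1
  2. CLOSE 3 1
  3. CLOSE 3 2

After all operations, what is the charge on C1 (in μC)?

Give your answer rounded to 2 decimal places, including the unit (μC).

Answer: 2.80 μC

Derivation:
Initial: C1(4μF, Q=8μC, V=2.00V), C2(3μF, Q=16μC, V=5.33V), C3(6μF, Q=7μC, V=1.17V)
Op 1: GROUND 1: Q1=0; energy lost=8.000
Op 2: CLOSE 3-1: Q_total=7.00, C_total=10.00, V=0.70; Q3=4.20, Q1=2.80; dissipated=1.633
Op 3: CLOSE 3-2: Q_total=20.20, C_total=9.00, V=2.24; Q3=13.47, Q2=6.73; dissipated=21.468
Final charges: Q1=2.80, Q2=6.73, Q3=13.47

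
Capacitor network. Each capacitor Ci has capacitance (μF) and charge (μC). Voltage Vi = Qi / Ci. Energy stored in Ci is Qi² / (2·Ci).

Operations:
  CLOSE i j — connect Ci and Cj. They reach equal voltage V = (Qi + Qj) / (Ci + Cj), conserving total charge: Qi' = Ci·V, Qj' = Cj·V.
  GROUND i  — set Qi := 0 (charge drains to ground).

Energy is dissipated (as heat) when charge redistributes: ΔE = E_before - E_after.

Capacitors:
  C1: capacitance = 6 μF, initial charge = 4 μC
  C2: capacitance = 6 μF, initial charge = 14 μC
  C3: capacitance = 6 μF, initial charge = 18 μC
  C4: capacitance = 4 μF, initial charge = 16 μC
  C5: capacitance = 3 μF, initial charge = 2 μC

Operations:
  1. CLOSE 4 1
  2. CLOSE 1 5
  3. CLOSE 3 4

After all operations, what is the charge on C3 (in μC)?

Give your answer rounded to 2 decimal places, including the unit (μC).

Answer: 15.60 μC

Derivation:
Initial: C1(6μF, Q=4μC, V=0.67V), C2(6μF, Q=14μC, V=2.33V), C3(6μF, Q=18μC, V=3.00V), C4(4μF, Q=16μC, V=4.00V), C5(3μF, Q=2μC, V=0.67V)
Op 1: CLOSE 4-1: Q_total=20.00, C_total=10.00, V=2.00; Q4=8.00, Q1=12.00; dissipated=13.333
Op 2: CLOSE 1-5: Q_total=14.00, C_total=9.00, V=1.56; Q1=9.33, Q5=4.67; dissipated=1.778
Op 3: CLOSE 3-4: Q_total=26.00, C_total=10.00, V=2.60; Q3=15.60, Q4=10.40; dissipated=1.200
Final charges: Q1=9.33, Q2=14.00, Q3=15.60, Q4=10.40, Q5=4.67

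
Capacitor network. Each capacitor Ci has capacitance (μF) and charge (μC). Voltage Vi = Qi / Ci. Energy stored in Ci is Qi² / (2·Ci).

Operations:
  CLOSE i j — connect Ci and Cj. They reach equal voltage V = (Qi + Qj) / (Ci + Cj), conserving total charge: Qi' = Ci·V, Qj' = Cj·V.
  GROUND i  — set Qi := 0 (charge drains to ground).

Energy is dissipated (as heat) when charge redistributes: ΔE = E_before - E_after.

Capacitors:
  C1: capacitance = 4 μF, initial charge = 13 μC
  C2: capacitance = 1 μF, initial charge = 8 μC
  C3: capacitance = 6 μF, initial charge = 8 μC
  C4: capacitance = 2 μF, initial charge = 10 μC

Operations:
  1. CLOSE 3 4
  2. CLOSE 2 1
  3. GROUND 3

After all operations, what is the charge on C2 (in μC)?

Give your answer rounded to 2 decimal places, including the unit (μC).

Initial: C1(4μF, Q=13μC, V=3.25V), C2(1μF, Q=8μC, V=8.00V), C3(6μF, Q=8μC, V=1.33V), C4(2μF, Q=10μC, V=5.00V)
Op 1: CLOSE 3-4: Q_total=18.00, C_total=8.00, V=2.25; Q3=13.50, Q4=4.50; dissipated=10.083
Op 2: CLOSE 2-1: Q_total=21.00, C_total=5.00, V=4.20; Q2=4.20, Q1=16.80; dissipated=9.025
Op 3: GROUND 3: Q3=0; energy lost=15.188
Final charges: Q1=16.80, Q2=4.20, Q3=0.00, Q4=4.50

Answer: 4.20 μC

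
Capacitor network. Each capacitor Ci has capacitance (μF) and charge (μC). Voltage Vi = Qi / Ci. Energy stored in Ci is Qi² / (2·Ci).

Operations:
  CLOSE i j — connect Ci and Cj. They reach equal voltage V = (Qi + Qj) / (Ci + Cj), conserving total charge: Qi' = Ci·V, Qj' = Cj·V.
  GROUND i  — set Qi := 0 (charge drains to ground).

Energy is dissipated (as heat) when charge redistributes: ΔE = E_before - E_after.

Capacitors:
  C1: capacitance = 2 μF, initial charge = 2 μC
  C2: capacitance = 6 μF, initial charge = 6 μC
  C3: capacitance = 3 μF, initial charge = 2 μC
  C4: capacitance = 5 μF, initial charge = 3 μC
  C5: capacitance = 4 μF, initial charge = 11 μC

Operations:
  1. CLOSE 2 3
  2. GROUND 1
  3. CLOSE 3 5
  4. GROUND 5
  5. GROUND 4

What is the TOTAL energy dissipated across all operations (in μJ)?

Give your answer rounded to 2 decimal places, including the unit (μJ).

Answer: 12.60 μJ

Derivation:
Initial: C1(2μF, Q=2μC, V=1.00V), C2(6μF, Q=6μC, V=1.00V), C3(3μF, Q=2μC, V=0.67V), C4(5μF, Q=3μC, V=0.60V), C5(4μF, Q=11μC, V=2.75V)
Op 1: CLOSE 2-3: Q_total=8.00, C_total=9.00, V=0.89; Q2=5.33, Q3=2.67; dissipated=0.111
Op 2: GROUND 1: Q1=0; energy lost=1.000
Op 3: CLOSE 3-5: Q_total=13.67, C_total=7.00, V=1.95; Q3=5.86, Q5=7.81; dissipated=2.969
Op 4: GROUND 5: Q5=0; energy lost=7.624
Op 5: GROUND 4: Q4=0; energy lost=0.900
Total dissipated: 12.604 μJ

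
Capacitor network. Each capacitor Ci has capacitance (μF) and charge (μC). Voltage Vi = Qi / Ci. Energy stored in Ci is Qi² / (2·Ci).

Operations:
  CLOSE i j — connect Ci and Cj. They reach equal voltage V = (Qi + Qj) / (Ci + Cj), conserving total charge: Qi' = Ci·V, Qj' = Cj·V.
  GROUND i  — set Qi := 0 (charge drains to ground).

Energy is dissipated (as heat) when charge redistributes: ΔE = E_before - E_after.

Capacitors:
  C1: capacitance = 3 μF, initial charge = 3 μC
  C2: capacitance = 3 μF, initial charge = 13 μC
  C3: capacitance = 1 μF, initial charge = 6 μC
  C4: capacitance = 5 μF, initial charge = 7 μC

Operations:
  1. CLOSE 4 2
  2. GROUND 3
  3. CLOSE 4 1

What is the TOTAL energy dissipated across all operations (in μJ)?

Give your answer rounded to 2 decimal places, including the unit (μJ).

Initial: C1(3μF, Q=3μC, V=1.00V), C2(3μF, Q=13μC, V=4.33V), C3(1μF, Q=6μC, V=6.00V), C4(5μF, Q=7μC, V=1.40V)
Op 1: CLOSE 4-2: Q_total=20.00, C_total=8.00, V=2.50; Q4=12.50, Q2=7.50; dissipated=8.067
Op 2: GROUND 3: Q3=0; energy lost=18.000
Op 3: CLOSE 4-1: Q_total=15.50, C_total=8.00, V=1.94; Q4=9.69, Q1=5.81; dissipated=2.109
Total dissipated: 28.176 μJ

Answer: 28.18 μJ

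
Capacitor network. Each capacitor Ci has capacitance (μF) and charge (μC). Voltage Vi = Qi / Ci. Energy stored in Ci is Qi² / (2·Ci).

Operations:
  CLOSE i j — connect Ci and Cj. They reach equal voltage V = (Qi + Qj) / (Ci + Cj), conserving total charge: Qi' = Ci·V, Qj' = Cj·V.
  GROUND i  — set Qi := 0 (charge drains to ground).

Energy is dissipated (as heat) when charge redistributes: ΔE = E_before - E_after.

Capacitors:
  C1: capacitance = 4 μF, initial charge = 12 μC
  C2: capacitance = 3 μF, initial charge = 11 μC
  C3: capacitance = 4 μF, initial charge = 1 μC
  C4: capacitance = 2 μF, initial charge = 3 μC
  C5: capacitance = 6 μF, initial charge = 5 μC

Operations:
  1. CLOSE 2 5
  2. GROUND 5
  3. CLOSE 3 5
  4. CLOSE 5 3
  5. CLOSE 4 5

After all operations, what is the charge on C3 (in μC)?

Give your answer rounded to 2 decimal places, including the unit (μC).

Initial: C1(4μF, Q=12μC, V=3.00V), C2(3μF, Q=11μC, V=3.67V), C3(4μF, Q=1μC, V=0.25V), C4(2μF, Q=3μC, V=1.50V), C5(6μF, Q=5μC, V=0.83V)
Op 1: CLOSE 2-5: Q_total=16.00, C_total=9.00, V=1.78; Q2=5.33, Q5=10.67; dissipated=8.028
Op 2: GROUND 5: Q5=0; energy lost=9.481
Op 3: CLOSE 3-5: Q_total=1.00, C_total=10.00, V=0.10; Q3=0.40, Q5=0.60; dissipated=0.075
Op 4: CLOSE 5-3: Q_total=1.00, C_total=10.00, V=0.10; Q5=0.60, Q3=0.40; dissipated=0.000
Op 5: CLOSE 4-5: Q_total=3.60, C_total=8.00, V=0.45; Q4=0.90, Q5=2.70; dissipated=1.470
Final charges: Q1=12.00, Q2=5.33, Q3=0.40, Q4=0.90, Q5=2.70

Answer: 0.40 μC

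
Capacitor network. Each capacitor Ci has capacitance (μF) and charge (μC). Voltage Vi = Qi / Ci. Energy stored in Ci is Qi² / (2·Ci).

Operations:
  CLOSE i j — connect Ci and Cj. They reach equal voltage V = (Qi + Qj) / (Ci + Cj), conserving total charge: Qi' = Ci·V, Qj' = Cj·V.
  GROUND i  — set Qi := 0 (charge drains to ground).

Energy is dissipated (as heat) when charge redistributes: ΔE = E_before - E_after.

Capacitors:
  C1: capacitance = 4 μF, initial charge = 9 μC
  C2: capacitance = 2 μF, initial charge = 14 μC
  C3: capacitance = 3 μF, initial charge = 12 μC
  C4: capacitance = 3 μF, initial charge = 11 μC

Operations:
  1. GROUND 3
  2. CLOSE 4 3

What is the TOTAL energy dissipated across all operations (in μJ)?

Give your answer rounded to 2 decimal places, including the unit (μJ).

Initial: C1(4μF, Q=9μC, V=2.25V), C2(2μF, Q=14μC, V=7.00V), C3(3μF, Q=12μC, V=4.00V), C4(3μF, Q=11μC, V=3.67V)
Op 1: GROUND 3: Q3=0; energy lost=24.000
Op 2: CLOSE 4-3: Q_total=11.00, C_total=6.00, V=1.83; Q4=5.50, Q3=5.50; dissipated=10.083
Total dissipated: 34.083 μJ

Answer: 34.08 μJ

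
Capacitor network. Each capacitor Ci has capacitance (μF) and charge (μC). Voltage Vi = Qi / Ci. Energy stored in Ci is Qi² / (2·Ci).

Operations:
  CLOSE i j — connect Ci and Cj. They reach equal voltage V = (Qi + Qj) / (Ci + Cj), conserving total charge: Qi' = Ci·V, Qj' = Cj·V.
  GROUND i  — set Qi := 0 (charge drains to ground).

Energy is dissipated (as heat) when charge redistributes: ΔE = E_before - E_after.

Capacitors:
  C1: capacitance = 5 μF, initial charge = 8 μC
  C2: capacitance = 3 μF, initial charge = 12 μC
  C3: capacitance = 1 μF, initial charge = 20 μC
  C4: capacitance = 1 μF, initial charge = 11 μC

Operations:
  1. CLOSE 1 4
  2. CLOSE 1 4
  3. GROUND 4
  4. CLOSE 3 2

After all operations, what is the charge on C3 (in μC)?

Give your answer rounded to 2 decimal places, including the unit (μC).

Initial: C1(5μF, Q=8μC, V=1.60V), C2(3μF, Q=12μC, V=4.00V), C3(1μF, Q=20μC, V=20.00V), C4(1μF, Q=11μC, V=11.00V)
Op 1: CLOSE 1-4: Q_total=19.00, C_total=6.00, V=3.17; Q1=15.83, Q4=3.17; dissipated=36.817
Op 2: CLOSE 1-4: Q_total=19.00, C_total=6.00, V=3.17; Q1=15.83, Q4=3.17; dissipated=0.000
Op 3: GROUND 4: Q4=0; energy lost=5.014
Op 4: CLOSE 3-2: Q_total=32.00, C_total=4.00, V=8.00; Q3=8.00, Q2=24.00; dissipated=96.000
Final charges: Q1=15.83, Q2=24.00, Q3=8.00, Q4=0.00

Answer: 8.00 μC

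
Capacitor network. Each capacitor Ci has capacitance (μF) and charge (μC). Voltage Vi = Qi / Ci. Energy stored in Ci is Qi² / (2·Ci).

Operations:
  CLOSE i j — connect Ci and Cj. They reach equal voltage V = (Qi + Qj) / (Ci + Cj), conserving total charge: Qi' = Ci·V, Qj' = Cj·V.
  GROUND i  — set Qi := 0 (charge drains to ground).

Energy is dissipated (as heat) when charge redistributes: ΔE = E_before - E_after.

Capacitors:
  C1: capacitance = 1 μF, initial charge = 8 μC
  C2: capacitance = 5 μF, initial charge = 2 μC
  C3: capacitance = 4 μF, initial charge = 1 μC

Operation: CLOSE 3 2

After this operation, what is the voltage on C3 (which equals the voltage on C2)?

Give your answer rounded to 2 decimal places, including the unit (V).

Initial: C1(1μF, Q=8μC, V=8.00V), C2(5μF, Q=2μC, V=0.40V), C3(4μF, Q=1μC, V=0.25V)
Op 1: CLOSE 3-2: Q_total=3.00, C_total=9.00, V=0.33; Q3=1.33, Q2=1.67; dissipated=0.025

Answer: 0.33 V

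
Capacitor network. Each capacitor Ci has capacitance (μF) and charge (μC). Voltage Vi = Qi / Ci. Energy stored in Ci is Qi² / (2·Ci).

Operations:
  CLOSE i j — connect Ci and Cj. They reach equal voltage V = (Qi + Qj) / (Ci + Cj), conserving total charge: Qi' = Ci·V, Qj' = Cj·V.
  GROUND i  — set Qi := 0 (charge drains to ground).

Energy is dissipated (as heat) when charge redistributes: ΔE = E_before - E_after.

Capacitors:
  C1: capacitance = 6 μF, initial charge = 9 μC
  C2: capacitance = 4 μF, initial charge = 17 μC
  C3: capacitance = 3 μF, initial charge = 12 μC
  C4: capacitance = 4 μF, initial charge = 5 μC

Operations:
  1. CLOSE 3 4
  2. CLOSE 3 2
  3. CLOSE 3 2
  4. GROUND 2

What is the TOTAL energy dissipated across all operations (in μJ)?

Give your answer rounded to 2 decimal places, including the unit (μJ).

Answer: 33.40 μJ

Derivation:
Initial: C1(6μF, Q=9μC, V=1.50V), C2(4μF, Q=17μC, V=4.25V), C3(3μF, Q=12μC, V=4.00V), C4(4μF, Q=5μC, V=1.25V)
Op 1: CLOSE 3-4: Q_total=17.00, C_total=7.00, V=2.43; Q3=7.29, Q4=9.71; dissipated=6.482
Op 2: CLOSE 3-2: Q_total=24.29, C_total=7.00, V=3.47; Q3=10.41, Q2=13.88; dissipated=2.844
Op 3: CLOSE 3-2: Q_total=24.29, C_total=7.00, V=3.47; Q3=10.41, Q2=13.88; dissipated=0.000
Op 4: GROUND 2: Q2=0; energy lost=24.073
Total dissipated: 33.399 μJ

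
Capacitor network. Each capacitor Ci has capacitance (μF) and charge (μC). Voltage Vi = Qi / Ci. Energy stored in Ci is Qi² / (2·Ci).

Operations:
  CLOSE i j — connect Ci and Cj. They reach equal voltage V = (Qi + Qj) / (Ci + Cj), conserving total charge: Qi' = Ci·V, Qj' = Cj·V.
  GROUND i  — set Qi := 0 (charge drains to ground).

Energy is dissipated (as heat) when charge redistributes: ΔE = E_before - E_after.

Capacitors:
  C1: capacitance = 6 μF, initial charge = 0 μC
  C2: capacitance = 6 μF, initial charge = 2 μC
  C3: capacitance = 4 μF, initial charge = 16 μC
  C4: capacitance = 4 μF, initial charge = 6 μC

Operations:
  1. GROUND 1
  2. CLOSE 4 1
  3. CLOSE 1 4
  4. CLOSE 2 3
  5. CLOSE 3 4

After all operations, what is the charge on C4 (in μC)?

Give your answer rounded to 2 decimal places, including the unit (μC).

Answer: 4.80 μC

Derivation:
Initial: C1(6μF, Q=0μC, V=0.00V), C2(6μF, Q=2μC, V=0.33V), C3(4μF, Q=16μC, V=4.00V), C4(4μF, Q=6μC, V=1.50V)
Op 1: GROUND 1: Q1=0; energy lost=0.000
Op 2: CLOSE 4-1: Q_total=6.00, C_total=10.00, V=0.60; Q4=2.40, Q1=3.60; dissipated=2.700
Op 3: CLOSE 1-4: Q_total=6.00, C_total=10.00, V=0.60; Q1=3.60, Q4=2.40; dissipated=0.000
Op 4: CLOSE 2-3: Q_total=18.00, C_total=10.00, V=1.80; Q2=10.80, Q3=7.20; dissipated=16.133
Op 5: CLOSE 3-4: Q_total=9.60, C_total=8.00, V=1.20; Q3=4.80, Q4=4.80; dissipated=1.440
Final charges: Q1=3.60, Q2=10.80, Q3=4.80, Q4=4.80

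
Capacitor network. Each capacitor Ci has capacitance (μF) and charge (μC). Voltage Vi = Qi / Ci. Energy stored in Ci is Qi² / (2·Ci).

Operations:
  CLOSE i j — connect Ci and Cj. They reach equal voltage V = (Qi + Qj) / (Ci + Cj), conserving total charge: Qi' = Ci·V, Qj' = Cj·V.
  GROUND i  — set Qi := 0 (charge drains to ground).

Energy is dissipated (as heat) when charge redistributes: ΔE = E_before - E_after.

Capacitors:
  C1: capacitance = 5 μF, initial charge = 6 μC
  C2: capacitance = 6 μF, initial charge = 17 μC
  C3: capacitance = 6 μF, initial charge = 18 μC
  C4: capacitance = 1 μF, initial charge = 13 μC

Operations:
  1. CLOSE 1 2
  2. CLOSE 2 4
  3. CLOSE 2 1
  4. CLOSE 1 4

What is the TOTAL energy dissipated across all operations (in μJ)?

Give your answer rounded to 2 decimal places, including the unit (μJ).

Answer: 58.16 μJ

Derivation:
Initial: C1(5μF, Q=6μC, V=1.20V), C2(6μF, Q=17μC, V=2.83V), C3(6μF, Q=18μC, V=3.00V), C4(1μF, Q=13μC, V=13.00V)
Op 1: CLOSE 1-2: Q_total=23.00, C_total=11.00, V=2.09; Q1=10.45, Q2=12.55; dissipated=3.638
Op 2: CLOSE 2-4: Q_total=25.55, C_total=7.00, V=3.65; Q2=21.90, Q4=3.65; dissipated=51.004
Op 3: CLOSE 2-1: Q_total=32.35, C_total=11.00, V=2.94; Q2=17.65, Q1=14.70; dissipated=3.312
Op 4: CLOSE 1-4: Q_total=18.35, C_total=6.00, V=3.06; Q1=15.30, Q4=3.06; dissipated=0.209
Total dissipated: 58.162 μJ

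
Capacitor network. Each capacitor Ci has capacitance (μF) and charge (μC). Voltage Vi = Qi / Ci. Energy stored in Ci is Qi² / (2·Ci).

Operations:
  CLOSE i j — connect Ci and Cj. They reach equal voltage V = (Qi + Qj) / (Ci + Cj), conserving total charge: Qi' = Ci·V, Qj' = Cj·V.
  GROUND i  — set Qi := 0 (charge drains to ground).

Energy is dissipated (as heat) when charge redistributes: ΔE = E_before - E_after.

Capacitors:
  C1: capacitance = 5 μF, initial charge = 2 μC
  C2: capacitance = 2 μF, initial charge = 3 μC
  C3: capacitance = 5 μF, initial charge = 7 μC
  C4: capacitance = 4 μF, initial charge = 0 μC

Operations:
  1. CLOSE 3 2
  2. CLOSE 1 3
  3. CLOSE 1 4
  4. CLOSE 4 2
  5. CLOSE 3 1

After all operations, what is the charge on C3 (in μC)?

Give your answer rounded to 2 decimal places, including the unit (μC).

Initial: C1(5μF, Q=2μC, V=0.40V), C2(2μF, Q=3μC, V=1.50V), C3(5μF, Q=7μC, V=1.40V), C4(4μF, Q=0μC, V=0.00V)
Op 1: CLOSE 3-2: Q_total=10.00, C_total=7.00, V=1.43; Q3=7.14, Q2=2.86; dissipated=0.007
Op 2: CLOSE 1-3: Q_total=9.14, C_total=10.00, V=0.91; Q1=4.57, Q3=4.57; dissipated=1.322
Op 3: CLOSE 1-4: Q_total=4.57, C_total=9.00, V=0.51; Q1=2.54, Q4=2.03; dissipated=0.929
Op 4: CLOSE 4-2: Q_total=4.89, C_total=6.00, V=0.81; Q4=3.26, Q2=1.63; dissipated=0.565
Op 5: CLOSE 3-1: Q_total=7.11, C_total=10.00, V=0.71; Q3=3.56, Q1=3.56; dissipated=0.206
Final charges: Q1=3.56, Q2=1.63, Q3=3.56, Q4=3.26

Answer: 3.56 μC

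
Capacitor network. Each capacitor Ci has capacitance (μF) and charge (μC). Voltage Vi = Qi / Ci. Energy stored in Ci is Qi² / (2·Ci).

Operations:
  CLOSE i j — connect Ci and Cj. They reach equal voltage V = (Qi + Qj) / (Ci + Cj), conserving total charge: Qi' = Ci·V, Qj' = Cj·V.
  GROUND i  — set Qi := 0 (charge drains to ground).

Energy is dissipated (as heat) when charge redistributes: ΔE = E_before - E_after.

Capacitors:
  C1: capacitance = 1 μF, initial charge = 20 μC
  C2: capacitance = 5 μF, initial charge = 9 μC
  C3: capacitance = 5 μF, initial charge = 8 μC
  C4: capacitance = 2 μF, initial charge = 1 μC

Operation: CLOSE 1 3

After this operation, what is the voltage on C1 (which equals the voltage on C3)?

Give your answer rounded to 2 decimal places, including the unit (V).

Answer: 4.67 V

Derivation:
Initial: C1(1μF, Q=20μC, V=20.00V), C2(5μF, Q=9μC, V=1.80V), C3(5μF, Q=8μC, V=1.60V), C4(2μF, Q=1μC, V=0.50V)
Op 1: CLOSE 1-3: Q_total=28.00, C_total=6.00, V=4.67; Q1=4.67, Q3=23.33; dissipated=141.067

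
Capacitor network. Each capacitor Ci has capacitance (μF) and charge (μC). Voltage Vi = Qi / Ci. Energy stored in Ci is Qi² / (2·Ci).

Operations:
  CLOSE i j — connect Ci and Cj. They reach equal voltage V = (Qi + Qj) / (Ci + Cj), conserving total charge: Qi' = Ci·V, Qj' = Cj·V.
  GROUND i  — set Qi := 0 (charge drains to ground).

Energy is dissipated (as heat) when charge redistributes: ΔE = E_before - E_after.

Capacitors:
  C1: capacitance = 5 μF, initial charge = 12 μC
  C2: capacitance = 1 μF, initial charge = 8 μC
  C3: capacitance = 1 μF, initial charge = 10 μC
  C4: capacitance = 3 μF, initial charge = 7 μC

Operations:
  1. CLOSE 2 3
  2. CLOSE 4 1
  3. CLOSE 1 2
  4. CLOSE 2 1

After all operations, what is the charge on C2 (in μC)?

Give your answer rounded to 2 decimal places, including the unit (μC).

Answer: 3.48 μC

Derivation:
Initial: C1(5μF, Q=12μC, V=2.40V), C2(1μF, Q=8μC, V=8.00V), C3(1μF, Q=10μC, V=10.00V), C4(3μF, Q=7μC, V=2.33V)
Op 1: CLOSE 2-3: Q_total=18.00, C_total=2.00, V=9.00; Q2=9.00, Q3=9.00; dissipated=1.000
Op 2: CLOSE 4-1: Q_total=19.00, C_total=8.00, V=2.38; Q4=7.12, Q1=11.88; dissipated=0.004
Op 3: CLOSE 1-2: Q_total=20.88, C_total=6.00, V=3.48; Q1=17.40, Q2=3.48; dissipated=18.288
Op 4: CLOSE 2-1: Q_total=20.88, C_total=6.00, V=3.48; Q2=3.48, Q1=17.40; dissipated=0.000
Final charges: Q1=17.40, Q2=3.48, Q3=9.00, Q4=7.12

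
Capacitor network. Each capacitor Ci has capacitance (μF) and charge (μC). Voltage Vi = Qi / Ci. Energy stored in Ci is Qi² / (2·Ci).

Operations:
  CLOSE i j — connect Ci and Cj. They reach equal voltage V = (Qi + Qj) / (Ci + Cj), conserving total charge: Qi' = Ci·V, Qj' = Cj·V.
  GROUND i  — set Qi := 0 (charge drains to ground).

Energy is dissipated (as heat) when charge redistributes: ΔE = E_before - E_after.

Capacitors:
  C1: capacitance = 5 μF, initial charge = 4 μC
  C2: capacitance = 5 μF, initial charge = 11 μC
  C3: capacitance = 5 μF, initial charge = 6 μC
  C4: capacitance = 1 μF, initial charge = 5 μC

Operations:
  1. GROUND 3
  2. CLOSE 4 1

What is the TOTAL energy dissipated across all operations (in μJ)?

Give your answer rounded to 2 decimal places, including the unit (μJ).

Initial: C1(5μF, Q=4μC, V=0.80V), C2(5μF, Q=11μC, V=2.20V), C3(5μF, Q=6μC, V=1.20V), C4(1μF, Q=5μC, V=5.00V)
Op 1: GROUND 3: Q3=0; energy lost=3.600
Op 2: CLOSE 4-1: Q_total=9.00, C_total=6.00, V=1.50; Q4=1.50, Q1=7.50; dissipated=7.350
Total dissipated: 10.950 μJ

Answer: 10.95 μJ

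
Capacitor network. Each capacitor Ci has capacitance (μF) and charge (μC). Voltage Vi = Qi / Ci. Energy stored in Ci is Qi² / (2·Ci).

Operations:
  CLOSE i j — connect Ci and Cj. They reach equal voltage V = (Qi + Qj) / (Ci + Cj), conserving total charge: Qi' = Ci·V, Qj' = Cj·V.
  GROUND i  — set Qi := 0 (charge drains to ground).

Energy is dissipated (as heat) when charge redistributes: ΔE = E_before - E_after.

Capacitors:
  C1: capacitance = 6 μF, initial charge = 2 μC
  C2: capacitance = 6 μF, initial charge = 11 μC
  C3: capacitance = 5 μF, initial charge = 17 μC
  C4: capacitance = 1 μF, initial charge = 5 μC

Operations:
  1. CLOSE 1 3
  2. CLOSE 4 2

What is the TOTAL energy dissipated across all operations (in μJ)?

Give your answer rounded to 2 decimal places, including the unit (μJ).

Initial: C1(6μF, Q=2μC, V=0.33V), C2(6μF, Q=11μC, V=1.83V), C3(5μF, Q=17μC, V=3.40V), C4(1μF, Q=5μC, V=5.00V)
Op 1: CLOSE 1-3: Q_total=19.00, C_total=11.00, V=1.73; Q1=10.36, Q3=8.64; dissipated=12.824
Op 2: CLOSE 4-2: Q_total=16.00, C_total=7.00, V=2.29; Q4=2.29, Q2=13.71; dissipated=4.298
Total dissipated: 17.122 μJ

Answer: 17.12 μJ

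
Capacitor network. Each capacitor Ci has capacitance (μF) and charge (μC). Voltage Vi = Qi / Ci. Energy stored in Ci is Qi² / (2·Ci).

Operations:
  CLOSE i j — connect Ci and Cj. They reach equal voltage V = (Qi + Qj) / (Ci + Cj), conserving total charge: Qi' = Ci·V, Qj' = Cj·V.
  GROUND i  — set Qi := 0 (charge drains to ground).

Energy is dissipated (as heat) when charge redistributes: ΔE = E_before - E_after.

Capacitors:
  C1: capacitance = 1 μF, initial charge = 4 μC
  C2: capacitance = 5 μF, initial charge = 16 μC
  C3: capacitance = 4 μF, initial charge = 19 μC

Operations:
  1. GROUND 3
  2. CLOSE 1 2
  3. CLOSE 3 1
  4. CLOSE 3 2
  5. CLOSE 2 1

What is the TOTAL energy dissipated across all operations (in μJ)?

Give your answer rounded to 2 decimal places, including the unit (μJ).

Answer: 58.65 μJ

Derivation:
Initial: C1(1μF, Q=4μC, V=4.00V), C2(5μF, Q=16μC, V=3.20V), C3(4μF, Q=19μC, V=4.75V)
Op 1: GROUND 3: Q3=0; energy lost=45.125
Op 2: CLOSE 1-2: Q_total=20.00, C_total=6.00, V=3.33; Q1=3.33, Q2=16.67; dissipated=0.267
Op 3: CLOSE 3-1: Q_total=3.33, C_total=5.00, V=0.67; Q3=2.67, Q1=0.67; dissipated=4.444
Op 4: CLOSE 3-2: Q_total=19.33, C_total=9.00, V=2.15; Q3=8.59, Q2=10.74; dissipated=7.901
Op 5: CLOSE 2-1: Q_total=11.41, C_total=6.00, V=1.90; Q2=9.51, Q1=1.90; dissipated=0.914
Total dissipated: 58.652 μJ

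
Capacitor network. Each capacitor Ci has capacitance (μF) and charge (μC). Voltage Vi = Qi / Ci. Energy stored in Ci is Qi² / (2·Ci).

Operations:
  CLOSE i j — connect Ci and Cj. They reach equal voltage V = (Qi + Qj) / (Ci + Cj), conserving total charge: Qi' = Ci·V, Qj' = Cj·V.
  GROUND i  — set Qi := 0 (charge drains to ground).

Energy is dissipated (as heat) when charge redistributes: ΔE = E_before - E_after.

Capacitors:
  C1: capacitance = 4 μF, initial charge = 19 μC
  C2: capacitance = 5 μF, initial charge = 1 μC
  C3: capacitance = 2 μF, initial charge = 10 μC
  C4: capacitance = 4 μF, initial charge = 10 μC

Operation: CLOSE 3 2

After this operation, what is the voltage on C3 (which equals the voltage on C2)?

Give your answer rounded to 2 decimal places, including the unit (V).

Initial: C1(4μF, Q=19μC, V=4.75V), C2(5μF, Q=1μC, V=0.20V), C3(2μF, Q=10μC, V=5.00V), C4(4μF, Q=10μC, V=2.50V)
Op 1: CLOSE 3-2: Q_total=11.00, C_total=7.00, V=1.57; Q3=3.14, Q2=7.86; dissipated=16.457

Answer: 1.57 V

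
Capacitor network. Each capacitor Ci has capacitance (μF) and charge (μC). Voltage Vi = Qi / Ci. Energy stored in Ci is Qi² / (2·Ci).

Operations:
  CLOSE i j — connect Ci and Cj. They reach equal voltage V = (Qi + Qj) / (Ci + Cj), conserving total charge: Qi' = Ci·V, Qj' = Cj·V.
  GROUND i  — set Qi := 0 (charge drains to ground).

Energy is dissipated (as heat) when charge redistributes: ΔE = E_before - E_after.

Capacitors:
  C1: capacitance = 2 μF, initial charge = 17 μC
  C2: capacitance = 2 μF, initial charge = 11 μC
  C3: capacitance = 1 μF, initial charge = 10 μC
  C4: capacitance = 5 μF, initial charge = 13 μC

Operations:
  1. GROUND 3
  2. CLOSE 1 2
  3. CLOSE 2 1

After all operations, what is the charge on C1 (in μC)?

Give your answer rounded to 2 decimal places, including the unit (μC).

Initial: C1(2μF, Q=17μC, V=8.50V), C2(2μF, Q=11μC, V=5.50V), C3(1μF, Q=10μC, V=10.00V), C4(5μF, Q=13μC, V=2.60V)
Op 1: GROUND 3: Q3=0; energy lost=50.000
Op 2: CLOSE 1-2: Q_total=28.00, C_total=4.00, V=7.00; Q1=14.00, Q2=14.00; dissipated=4.500
Op 3: CLOSE 2-1: Q_total=28.00, C_total=4.00, V=7.00; Q2=14.00, Q1=14.00; dissipated=0.000
Final charges: Q1=14.00, Q2=14.00, Q3=0.00, Q4=13.00

Answer: 14.00 μC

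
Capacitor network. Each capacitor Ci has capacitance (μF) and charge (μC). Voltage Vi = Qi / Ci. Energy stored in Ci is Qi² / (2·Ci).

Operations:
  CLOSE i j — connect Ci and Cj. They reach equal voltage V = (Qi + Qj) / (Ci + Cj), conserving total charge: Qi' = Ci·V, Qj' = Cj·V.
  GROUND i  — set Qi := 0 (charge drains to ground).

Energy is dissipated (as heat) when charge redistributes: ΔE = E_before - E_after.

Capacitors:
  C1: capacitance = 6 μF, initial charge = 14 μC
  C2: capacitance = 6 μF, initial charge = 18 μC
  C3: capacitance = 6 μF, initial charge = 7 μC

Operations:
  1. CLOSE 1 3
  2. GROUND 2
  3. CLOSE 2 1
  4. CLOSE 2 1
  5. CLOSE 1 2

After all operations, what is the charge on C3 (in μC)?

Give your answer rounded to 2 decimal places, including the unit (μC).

Answer: 10.50 μC

Derivation:
Initial: C1(6μF, Q=14μC, V=2.33V), C2(6μF, Q=18μC, V=3.00V), C3(6μF, Q=7μC, V=1.17V)
Op 1: CLOSE 1-3: Q_total=21.00, C_total=12.00, V=1.75; Q1=10.50, Q3=10.50; dissipated=2.042
Op 2: GROUND 2: Q2=0; energy lost=27.000
Op 3: CLOSE 2-1: Q_total=10.50, C_total=12.00, V=0.88; Q2=5.25, Q1=5.25; dissipated=4.594
Op 4: CLOSE 2-1: Q_total=10.50, C_total=12.00, V=0.88; Q2=5.25, Q1=5.25; dissipated=0.000
Op 5: CLOSE 1-2: Q_total=10.50, C_total=12.00, V=0.88; Q1=5.25, Q2=5.25; dissipated=0.000
Final charges: Q1=5.25, Q2=5.25, Q3=10.50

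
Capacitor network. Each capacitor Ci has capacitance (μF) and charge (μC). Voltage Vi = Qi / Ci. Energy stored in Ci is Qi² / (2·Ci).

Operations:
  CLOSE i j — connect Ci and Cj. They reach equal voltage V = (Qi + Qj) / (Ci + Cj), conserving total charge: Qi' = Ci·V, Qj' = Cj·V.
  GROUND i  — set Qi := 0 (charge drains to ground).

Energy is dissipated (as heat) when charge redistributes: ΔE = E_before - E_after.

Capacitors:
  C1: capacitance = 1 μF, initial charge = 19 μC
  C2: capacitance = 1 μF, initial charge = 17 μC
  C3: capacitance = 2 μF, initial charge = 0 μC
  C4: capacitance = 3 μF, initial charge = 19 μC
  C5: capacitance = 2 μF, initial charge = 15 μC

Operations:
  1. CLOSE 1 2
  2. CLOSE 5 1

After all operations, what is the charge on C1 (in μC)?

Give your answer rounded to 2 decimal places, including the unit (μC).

Answer: 11.00 μC

Derivation:
Initial: C1(1μF, Q=19μC, V=19.00V), C2(1μF, Q=17μC, V=17.00V), C3(2μF, Q=0μC, V=0.00V), C4(3μF, Q=19μC, V=6.33V), C5(2μF, Q=15μC, V=7.50V)
Op 1: CLOSE 1-2: Q_total=36.00, C_total=2.00, V=18.00; Q1=18.00, Q2=18.00; dissipated=1.000
Op 2: CLOSE 5-1: Q_total=33.00, C_total=3.00, V=11.00; Q5=22.00, Q1=11.00; dissipated=36.750
Final charges: Q1=11.00, Q2=18.00, Q3=0.00, Q4=19.00, Q5=22.00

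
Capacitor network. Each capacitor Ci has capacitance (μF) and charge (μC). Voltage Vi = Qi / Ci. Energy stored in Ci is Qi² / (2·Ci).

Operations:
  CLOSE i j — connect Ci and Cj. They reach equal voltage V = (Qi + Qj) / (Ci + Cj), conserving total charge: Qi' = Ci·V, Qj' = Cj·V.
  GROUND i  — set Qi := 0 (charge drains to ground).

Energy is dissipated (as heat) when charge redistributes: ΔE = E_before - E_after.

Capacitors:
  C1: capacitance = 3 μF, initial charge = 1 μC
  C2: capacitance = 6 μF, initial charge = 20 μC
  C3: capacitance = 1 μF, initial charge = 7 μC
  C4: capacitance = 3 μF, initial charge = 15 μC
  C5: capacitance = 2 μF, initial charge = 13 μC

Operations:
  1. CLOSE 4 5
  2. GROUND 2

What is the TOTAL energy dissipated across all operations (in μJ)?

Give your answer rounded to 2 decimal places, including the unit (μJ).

Answer: 34.68 μJ

Derivation:
Initial: C1(3μF, Q=1μC, V=0.33V), C2(6μF, Q=20μC, V=3.33V), C3(1μF, Q=7μC, V=7.00V), C4(3μF, Q=15μC, V=5.00V), C5(2μF, Q=13μC, V=6.50V)
Op 1: CLOSE 4-5: Q_total=28.00, C_total=5.00, V=5.60; Q4=16.80, Q5=11.20; dissipated=1.350
Op 2: GROUND 2: Q2=0; energy lost=33.333
Total dissipated: 34.683 μJ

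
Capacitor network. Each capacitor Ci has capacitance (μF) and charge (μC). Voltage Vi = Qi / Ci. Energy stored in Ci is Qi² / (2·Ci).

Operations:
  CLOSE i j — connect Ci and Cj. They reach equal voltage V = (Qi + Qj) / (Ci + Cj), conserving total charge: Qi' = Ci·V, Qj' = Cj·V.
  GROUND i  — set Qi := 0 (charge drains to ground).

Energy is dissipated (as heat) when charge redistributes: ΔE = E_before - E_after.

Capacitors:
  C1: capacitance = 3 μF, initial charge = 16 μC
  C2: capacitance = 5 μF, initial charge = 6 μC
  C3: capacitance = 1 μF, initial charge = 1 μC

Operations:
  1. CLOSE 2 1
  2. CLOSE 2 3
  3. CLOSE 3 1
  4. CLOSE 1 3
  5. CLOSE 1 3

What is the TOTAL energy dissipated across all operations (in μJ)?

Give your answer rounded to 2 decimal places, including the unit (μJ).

Answer: 17.32 μJ

Derivation:
Initial: C1(3μF, Q=16μC, V=5.33V), C2(5μF, Q=6μC, V=1.20V), C3(1μF, Q=1μC, V=1.00V)
Op 1: CLOSE 2-1: Q_total=22.00, C_total=8.00, V=2.75; Q2=13.75, Q1=8.25; dissipated=16.017
Op 2: CLOSE 2-3: Q_total=14.75, C_total=6.00, V=2.46; Q2=12.29, Q3=2.46; dissipated=1.276
Op 3: CLOSE 3-1: Q_total=10.71, C_total=4.00, V=2.68; Q3=2.68, Q1=8.03; dissipated=0.032
Op 4: CLOSE 1-3: Q_total=10.71, C_total=4.00, V=2.68; Q1=8.03, Q3=2.68; dissipated=0.000
Op 5: CLOSE 1-3: Q_total=10.71, C_total=4.00, V=2.68; Q1=8.03, Q3=2.68; dissipated=0.000
Total dissipated: 17.325 μJ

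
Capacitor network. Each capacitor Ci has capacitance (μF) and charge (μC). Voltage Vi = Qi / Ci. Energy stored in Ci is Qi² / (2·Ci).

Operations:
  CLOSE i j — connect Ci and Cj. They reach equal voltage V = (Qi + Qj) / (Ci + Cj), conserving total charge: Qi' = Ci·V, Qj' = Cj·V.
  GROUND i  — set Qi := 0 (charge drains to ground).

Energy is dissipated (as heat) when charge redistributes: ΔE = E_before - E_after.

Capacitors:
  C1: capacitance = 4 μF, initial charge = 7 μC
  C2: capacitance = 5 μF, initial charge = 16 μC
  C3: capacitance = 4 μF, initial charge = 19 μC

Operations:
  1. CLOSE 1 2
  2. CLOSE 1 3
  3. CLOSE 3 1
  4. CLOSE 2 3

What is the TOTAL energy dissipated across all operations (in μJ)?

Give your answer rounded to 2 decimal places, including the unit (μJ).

Answer: 8.49 μJ

Derivation:
Initial: C1(4μF, Q=7μC, V=1.75V), C2(5μF, Q=16μC, V=3.20V), C3(4μF, Q=19μC, V=4.75V)
Op 1: CLOSE 1-2: Q_total=23.00, C_total=9.00, V=2.56; Q1=10.22, Q2=12.78; dissipated=2.336
Op 2: CLOSE 1-3: Q_total=29.22, C_total=8.00, V=3.65; Q1=14.61, Q3=14.61; dissipated=4.816
Op 3: CLOSE 3-1: Q_total=29.22, C_total=8.00, V=3.65; Q3=14.61, Q1=14.61; dissipated=0.000
Op 4: CLOSE 2-3: Q_total=27.39, C_total=9.00, V=3.04; Q2=15.22, Q3=12.17; dissipated=1.338
Total dissipated: 8.489 μJ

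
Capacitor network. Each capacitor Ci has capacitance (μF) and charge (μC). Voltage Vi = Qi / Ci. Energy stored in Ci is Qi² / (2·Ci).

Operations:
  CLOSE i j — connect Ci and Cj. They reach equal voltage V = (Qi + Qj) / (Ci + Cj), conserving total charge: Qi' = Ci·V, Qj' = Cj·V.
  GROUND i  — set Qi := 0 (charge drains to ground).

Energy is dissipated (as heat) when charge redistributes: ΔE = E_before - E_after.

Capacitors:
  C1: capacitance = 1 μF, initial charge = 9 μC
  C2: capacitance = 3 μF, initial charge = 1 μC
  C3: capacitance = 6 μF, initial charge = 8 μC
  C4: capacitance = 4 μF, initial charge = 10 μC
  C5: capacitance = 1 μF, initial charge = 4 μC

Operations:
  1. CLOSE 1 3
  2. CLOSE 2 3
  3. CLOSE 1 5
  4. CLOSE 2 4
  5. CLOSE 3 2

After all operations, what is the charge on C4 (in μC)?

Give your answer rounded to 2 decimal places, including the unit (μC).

Initial: C1(1μF, Q=9μC, V=9.00V), C2(3μF, Q=1μC, V=0.33V), C3(6μF, Q=8μC, V=1.33V), C4(4μF, Q=10μC, V=2.50V), C5(1μF, Q=4μC, V=4.00V)
Op 1: CLOSE 1-3: Q_total=17.00, C_total=7.00, V=2.43; Q1=2.43, Q3=14.57; dissipated=25.190
Op 2: CLOSE 2-3: Q_total=15.57, C_total=9.00, V=1.73; Q2=5.19, Q3=10.38; dissipated=4.390
Op 3: CLOSE 1-5: Q_total=6.43, C_total=2.00, V=3.21; Q1=3.21, Q5=3.21; dissipated=0.617
Op 4: CLOSE 2-4: Q_total=15.19, C_total=7.00, V=2.17; Q2=6.51, Q4=8.68; dissipated=0.508
Op 5: CLOSE 3-2: Q_total=16.89, C_total=9.00, V=1.88; Q3=11.26, Q2=5.63; dissipated=0.194
Final charges: Q1=3.21, Q2=5.63, Q3=11.26, Q4=8.68, Q5=3.21

Answer: 8.68 μC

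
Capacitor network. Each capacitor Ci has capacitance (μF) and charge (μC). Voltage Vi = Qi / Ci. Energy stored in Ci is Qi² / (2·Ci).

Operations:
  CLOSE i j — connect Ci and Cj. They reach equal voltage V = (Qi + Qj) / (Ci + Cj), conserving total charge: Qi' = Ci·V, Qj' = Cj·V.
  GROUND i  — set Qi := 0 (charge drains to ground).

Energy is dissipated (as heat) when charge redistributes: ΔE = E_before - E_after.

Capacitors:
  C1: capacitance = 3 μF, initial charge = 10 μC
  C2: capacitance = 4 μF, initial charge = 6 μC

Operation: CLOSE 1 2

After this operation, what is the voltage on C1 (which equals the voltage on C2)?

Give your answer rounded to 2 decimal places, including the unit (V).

Answer: 2.29 V

Derivation:
Initial: C1(3μF, Q=10μC, V=3.33V), C2(4μF, Q=6μC, V=1.50V)
Op 1: CLOSE 1-2: Q_total=16.00, C_total=7.00, V=2.29; Q1=6.86, Q2=9.14; dissipated=2.881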